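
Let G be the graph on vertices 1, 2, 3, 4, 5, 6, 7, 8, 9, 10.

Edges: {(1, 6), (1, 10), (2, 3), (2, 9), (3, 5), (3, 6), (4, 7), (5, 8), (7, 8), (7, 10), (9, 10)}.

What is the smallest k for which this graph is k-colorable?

The cycle 5-3-6-1-10-7-8-5 has odd length 7, so it cannot be 2-colored; at least 3 colors are needed.
3 colors suffice: color red → {3, 4, 8, 10}; color blue → {1, 2, 5, 7}; color green → {6, 9}. Every edge joins two different colors.

3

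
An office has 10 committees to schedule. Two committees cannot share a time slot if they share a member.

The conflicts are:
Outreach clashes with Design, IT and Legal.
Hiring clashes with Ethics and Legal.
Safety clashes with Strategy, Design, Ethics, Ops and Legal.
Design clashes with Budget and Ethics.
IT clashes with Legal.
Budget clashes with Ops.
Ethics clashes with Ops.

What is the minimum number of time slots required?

3

Outreach, IT, Legal all conflict with each other, so at least 3 time slots are needed.
3 time slots suffice: Outreach=1, Hiring=1, Safety=1, Strategy=2, Design=2, IT=3, Budget=1, Ethics=3, Ops=2, Legal=2. Every pair that conflicts lands in different time slots.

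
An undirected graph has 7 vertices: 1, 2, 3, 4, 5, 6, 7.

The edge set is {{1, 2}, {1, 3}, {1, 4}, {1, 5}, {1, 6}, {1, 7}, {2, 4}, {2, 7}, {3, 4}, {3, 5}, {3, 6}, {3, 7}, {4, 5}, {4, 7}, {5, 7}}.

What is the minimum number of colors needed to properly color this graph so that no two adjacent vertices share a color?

5

1, 3, 4, 5, 7 are pairwise adjacent (a clique of size 5), so at least 5 colors are needed.
5 colors suffice: 1=red, 2=blue, 3=blue, 4=green, 5=purple, 6=green, 7=yellow. No two adjacent vertices share a color.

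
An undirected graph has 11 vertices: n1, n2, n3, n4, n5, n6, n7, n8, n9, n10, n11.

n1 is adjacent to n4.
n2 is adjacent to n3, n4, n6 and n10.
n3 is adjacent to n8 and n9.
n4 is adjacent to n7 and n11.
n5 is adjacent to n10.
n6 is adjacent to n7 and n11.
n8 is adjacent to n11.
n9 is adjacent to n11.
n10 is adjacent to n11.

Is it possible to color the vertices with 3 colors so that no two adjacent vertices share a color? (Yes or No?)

The chromatic number is 3. The cycle n10-n11-n9-n3-n2-n10 has odd length 5, so it cannot be 2-colored; at least 3 colors are needed.
3 colors suffice: color 1 → {n1, n2, n5, n7, n11}; color 2 → {n3, n4, n6, n10}; color 3 → {n8, n9}.
That is already a proper 3-coloring.

Yes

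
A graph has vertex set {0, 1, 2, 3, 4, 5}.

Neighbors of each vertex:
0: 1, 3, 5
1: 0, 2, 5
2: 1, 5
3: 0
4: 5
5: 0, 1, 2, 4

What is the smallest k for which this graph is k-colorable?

3

1, 2, 5 are mutually adjacent, so at least 3 colors are needed.
3 colors suffice: color a → {3, 5}; color b → {1, 4}; color c → {0, 2}. Every edge joins two different colors.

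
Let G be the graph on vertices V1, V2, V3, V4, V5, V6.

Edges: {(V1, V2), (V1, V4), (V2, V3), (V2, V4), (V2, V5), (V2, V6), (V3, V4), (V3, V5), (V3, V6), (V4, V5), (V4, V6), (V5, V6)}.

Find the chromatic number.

5

V2, V3, V4, V5, V6 form a clique, so at least 5 colors are needed.
One proper 5-coloring: V1=G, V2=R, V3=P, V4=B, V5=G, V6=Y. Each edge has distinct colors on its endpoints.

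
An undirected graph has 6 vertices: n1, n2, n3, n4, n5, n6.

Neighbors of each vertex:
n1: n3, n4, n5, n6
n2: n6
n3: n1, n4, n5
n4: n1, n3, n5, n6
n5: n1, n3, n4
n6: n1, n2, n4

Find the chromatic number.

n1, n3, n4, n5 form a clique, so at least 4 colors are needed.
A valid assignment using 4 colors: n1=2, n2=1, n3=3, n4=1, n5=4, n6=3. Each edge has distinct colors on its endpoints.

4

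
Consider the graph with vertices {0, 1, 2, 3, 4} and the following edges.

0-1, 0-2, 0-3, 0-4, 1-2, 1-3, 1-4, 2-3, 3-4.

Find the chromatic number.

4

0, 1, 3, 4 form a clique, so at least 4 colors are needed.
4 colors suffice: color red → {3}; color blue → {1}; color green → {0}; color yellow → {2, 4}. Every edge joins two different colors.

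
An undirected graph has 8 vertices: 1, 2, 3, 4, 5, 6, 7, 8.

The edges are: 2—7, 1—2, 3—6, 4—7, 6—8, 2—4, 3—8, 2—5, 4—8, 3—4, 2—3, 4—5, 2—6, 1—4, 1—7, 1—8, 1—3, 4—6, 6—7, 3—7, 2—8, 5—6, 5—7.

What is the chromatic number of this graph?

2, 4, 5, 6, 7 are mutually adjacent (a clique of size 5), so at least 5 colors are needed.
5 colors suffice: 1=c, 2=b, 3=e, 4=a, 5=e, 6=c, 7=d, 8=d. Every edge joins two different colors.

5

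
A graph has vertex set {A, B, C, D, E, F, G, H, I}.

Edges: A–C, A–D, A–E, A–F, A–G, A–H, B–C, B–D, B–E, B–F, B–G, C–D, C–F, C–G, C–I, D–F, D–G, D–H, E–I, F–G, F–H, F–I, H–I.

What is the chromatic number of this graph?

B, C, D, F, G are pairwise adjacent (a clique of size 5), so at least 5 colors are needed.
One proper 5-coloring: A=4, B=4, C=3, D=2, E=1, F=1, G=5, H=3, I=2. No two adjacent vertices share a color.

5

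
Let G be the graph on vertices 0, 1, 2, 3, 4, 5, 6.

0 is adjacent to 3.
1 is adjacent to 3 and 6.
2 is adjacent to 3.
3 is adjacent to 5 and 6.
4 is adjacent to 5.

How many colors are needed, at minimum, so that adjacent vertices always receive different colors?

3

1, 3, 6 are pairwise adjacent, so at least 3 colors are needed.
3 colors suffice: 0=b, 1=b, 2=b, 3=a, 4=a, 5=b, 6=c. Every edge joins two different colors.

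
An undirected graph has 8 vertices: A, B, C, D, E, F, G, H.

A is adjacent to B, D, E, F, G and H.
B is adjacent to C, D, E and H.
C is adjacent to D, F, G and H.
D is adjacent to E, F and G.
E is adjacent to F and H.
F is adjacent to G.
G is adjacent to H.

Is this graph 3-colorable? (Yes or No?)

No

A, B, E, H are pairwise adjacent (a clique of size 4), so at least 4 colors are needed.
So 3 colors are not enough.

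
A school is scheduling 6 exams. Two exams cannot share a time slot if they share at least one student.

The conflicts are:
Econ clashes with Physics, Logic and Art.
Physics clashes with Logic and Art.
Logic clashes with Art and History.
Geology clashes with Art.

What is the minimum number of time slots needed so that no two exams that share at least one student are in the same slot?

Econ, Physics, Logic, Art pairwise conflict, so at least 4 time slots are needed.
4 time slots suffice: time slot 1 → {Logic, Geology}; time slot 2 → {Art, History}; time slot 3 → {Physics}; time slot 4 → {Econ}. No two conflicting exams share a time slot.

4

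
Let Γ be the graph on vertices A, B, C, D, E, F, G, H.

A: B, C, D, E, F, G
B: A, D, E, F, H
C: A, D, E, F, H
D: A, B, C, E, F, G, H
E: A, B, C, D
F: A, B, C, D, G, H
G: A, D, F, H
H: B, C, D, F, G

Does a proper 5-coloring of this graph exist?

Yes

The chromatic number is 4. A, C, D, F are mutually adjacent (a clique of size 4), so at least 4 colors are needed.
4 colors suffice: color red → {D}; color blue → {A, H}; color green → {E, F}; color yellow → {B, C, G}.
Since 5 ≥ 4, a proper 5-coloring certainly exists.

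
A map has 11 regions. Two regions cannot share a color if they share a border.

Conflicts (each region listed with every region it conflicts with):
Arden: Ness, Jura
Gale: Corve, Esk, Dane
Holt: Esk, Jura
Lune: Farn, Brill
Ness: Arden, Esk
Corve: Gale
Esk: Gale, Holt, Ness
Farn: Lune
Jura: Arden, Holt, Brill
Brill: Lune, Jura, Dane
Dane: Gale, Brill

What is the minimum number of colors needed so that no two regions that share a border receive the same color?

3

The cycle Arden-Ness-Esk-Holt-Jura-Arden has odd length 5, so it cannot be 2-colored; at least 3 colors are needed.
3 colors suffice: color 1 → {Arden, Corve, Esk, Farn, Brill}; color 2 → {Gale, Lune, Ness, Jura}; color 3 → {Holt, Dane}. Each listed conflict is separated.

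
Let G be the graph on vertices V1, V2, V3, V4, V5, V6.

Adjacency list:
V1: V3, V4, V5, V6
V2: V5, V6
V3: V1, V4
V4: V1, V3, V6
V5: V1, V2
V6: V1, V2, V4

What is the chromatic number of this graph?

V1, V3, V4 are pairwise adjacent, so at least 3 colors are needed.
3 colors suffice: color R → {V1, V2}; color B → {V3, V5, V6}; color G → {V4}. Each edge has distinct colors on its endpoints.

3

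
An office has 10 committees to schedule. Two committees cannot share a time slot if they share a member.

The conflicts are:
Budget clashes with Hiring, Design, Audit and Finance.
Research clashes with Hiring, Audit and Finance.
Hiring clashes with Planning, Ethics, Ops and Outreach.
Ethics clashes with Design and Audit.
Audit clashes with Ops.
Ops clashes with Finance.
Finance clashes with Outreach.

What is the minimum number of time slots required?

Hiring and Outreach conflict, so at least 2 time slots are needed.
2 time slots suffice: time slot 1 → {Hiring, Design, Audit, Finance}; time slot 2 → {Budget, Research, Planning, Ethics, Ops, Outreach}. Each listed conflict is separated.

2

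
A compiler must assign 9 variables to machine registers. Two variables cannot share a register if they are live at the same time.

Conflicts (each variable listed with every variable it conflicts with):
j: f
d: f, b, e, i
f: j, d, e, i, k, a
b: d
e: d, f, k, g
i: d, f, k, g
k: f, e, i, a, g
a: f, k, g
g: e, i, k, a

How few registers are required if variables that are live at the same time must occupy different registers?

3

d, f, i are mutually in conflict, so at least 3 registers are needed.
3 registers suffice: register 1 → {f, b, g}; register 2 → {j, d, k}; register 3 → {e, i, a}. Every pair that conflicts lands in different registers.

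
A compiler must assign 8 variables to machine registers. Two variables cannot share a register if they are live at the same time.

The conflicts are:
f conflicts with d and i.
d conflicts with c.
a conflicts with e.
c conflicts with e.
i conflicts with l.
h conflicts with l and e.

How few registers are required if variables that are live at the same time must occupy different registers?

3

The cycle e-c-d-f-i-l-h-e has odd length 7, so it cannot be 2-colored; at least 3 registers are needed.
3 registers suffice: register 1 → {f, l, e}; register 2 → {d, a, i, h}; register 3 → {c}. Every pair that conflicts lands in different registers.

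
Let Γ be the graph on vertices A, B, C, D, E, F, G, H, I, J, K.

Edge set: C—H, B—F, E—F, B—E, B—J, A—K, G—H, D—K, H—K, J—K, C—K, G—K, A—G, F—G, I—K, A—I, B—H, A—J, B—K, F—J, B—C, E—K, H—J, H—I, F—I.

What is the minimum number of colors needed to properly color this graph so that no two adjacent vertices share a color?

B, C, H, K form a clique, so at least 4 colors are needed.
One proper 4-coloring: A=2, B=3, C=4, D=2, E=2, F=1, G=3, H=2, I=3, J=4, K=1. Each edge has distinct colors on its endpoints.

4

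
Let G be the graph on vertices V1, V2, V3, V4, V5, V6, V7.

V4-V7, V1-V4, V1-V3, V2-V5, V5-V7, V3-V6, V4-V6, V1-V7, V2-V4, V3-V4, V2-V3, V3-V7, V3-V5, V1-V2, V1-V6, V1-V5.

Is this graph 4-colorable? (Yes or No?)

The chromatic number is 4. V1, V2, V3, V4 are pairwise adjacent (a clique of size 4), so at least 4 colors are needed.
4 colors suffice: color red → {V1}; color blue → {V3}; color green → {V4, V5}; color yellow → {V2, V6, V7}.
That is already a proper 4-coloring.

Yes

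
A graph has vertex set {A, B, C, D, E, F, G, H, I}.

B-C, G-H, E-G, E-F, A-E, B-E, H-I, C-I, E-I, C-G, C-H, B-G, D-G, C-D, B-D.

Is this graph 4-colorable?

Yes

The chromatic number is 4. B, C, D, G are mutually adjacent (a clique of size 4), so at least 4 colors are needed.
4 colors suffice: A=blue, B=green, C=red, D=yellow, E=red, F=blue, G=blue, H=green, I=blue.
That is already a proper 4-coloring.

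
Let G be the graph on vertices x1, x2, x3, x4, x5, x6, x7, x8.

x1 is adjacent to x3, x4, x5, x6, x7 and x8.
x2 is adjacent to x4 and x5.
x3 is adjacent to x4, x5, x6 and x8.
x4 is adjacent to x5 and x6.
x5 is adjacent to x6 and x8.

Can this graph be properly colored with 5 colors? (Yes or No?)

Yes

The chromatic number is 5. x1, x3, x4, x5, x6 are mutually adjacent (a clique of size 5), so at least 5 colors are needed.
A valid assignment using 5 colors: x1=1, x2=1, x3=4, x4=3, x5=2, x6=5, x7=2, x8=3.
That is already a proper 5-coloring.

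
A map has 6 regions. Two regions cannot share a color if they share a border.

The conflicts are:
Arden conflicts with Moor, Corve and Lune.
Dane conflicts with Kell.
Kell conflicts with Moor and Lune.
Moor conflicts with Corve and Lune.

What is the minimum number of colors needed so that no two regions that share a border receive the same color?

Arden, Moor, Corve pairwise conflict, so at least 3 colors are needed.
A valid assignment using 3 colors: Arden=3, Dane=1, Kell=3, Moor=1, Corve=2, Lune=2. No two conflicting regions share a color.

3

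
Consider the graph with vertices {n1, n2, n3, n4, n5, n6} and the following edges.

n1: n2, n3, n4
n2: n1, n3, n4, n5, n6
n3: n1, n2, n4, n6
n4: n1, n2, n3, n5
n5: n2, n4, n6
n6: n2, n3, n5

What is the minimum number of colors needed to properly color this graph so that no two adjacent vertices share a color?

n1, n2, n3, n4 form a clique, so at least 4 colors are needed.
4 colors suffice: color 1 → {n2}; color 2 → {n4, n6}; color 3 → {n3, n5}; color 4 → {n1}. Each edge has distinct colors on its endpoints.

4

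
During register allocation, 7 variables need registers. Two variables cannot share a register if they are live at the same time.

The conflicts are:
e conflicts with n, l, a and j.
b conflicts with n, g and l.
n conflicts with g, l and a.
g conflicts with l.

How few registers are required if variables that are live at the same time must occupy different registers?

b, n, g, l pairwise conflict, so at least 4 registers are needed.
4 registers suffice: register 1 → {n, j}; register 2 → {e, g}; register 3 → {l, a}; register 4 → {b}. No two conflicting variables share a register.

4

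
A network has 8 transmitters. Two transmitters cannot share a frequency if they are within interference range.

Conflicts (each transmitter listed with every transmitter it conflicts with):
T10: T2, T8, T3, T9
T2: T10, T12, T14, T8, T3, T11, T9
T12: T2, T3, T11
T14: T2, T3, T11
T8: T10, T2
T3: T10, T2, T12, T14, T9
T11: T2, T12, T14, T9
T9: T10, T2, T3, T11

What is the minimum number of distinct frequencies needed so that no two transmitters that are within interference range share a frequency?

T10, T2, T3, T9 all conflict with each other, so at least 4 frequencies are needed.
4 frequencies suffice: frequency 1 → {T2}; frequency 2 → {T8, T3, T11}; frequency 3 → {T12, T14, T9}; frequency 4 → {T10}. No two conflicting transmitters share a frequency.

4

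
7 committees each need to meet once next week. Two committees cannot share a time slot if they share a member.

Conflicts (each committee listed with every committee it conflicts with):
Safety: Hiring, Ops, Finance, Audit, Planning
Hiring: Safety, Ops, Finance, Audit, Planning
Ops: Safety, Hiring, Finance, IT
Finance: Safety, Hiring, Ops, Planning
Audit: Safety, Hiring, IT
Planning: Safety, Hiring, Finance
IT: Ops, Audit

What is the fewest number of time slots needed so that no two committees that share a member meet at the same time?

4

Safety, Hiring, Finance, Planning pairwise conflict, so at least 4 time slots are needed.
4 time slots suffice: Safety=2, Hiring=1, Ops=3, Finance=4, Audit=3, Planning=3, IT=1. Every pair that conflicts lands in different time slots.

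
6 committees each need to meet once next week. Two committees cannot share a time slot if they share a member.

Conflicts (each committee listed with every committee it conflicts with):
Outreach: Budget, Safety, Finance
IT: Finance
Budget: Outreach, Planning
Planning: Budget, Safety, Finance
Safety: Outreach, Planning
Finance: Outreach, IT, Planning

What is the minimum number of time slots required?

Outreach and Finance conflict, so at least 2 time slots are needed.
2 time slots suffice: Outreach=1, IT=1, Budget=2, Planning=1, Safety=2, Finance=2. Every pair that conflicts lands in different time slots.

2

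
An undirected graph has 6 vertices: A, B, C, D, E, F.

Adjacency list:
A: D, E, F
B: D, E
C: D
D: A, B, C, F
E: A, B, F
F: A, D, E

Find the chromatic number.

A, E, F are pairwise adjacent, so at least 3 colors are needed.
3 colors suffice: color red → {D, E}; color blue → {B, C, F}; color green → {A}. Every edge joins two different colors.

3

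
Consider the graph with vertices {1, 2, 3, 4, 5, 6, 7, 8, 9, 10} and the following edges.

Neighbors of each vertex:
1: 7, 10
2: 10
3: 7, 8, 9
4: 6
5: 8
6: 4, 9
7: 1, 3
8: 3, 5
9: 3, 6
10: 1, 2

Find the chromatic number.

2

5 and 8 are adjacent, so at least 2 colors are needed.
2 colors suffice: color red → {1, 2, 3, 5, 6}; color blue → {4, 7, 8, 9, 10}. Every edge joins two different colors.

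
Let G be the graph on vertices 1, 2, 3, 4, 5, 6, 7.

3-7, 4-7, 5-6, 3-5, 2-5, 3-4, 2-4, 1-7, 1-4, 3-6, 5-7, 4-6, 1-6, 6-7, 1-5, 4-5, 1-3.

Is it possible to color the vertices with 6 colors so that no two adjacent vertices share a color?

Yes

The chromatic number is 6. 1, 3, 4, 5, 6, 7 are pairwise adjacent (a clique of size 6), so at least 6 colors are needed.
6 colors suffice: color a → {4}; color b → {5}; color c → {2, 6}; color d → {1}; color e → {7}; color f → {3}.
That is already a proper 6-coloring.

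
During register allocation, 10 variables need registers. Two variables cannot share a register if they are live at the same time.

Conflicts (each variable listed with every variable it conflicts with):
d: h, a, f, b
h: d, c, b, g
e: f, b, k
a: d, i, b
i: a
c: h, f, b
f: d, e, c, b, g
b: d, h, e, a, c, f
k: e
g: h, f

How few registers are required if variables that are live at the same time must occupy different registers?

3

c, f, b all conflict with each other, so at least 3 registers are needed.
3 registers suffice: register 1 → {i, b, k, g}; register 2 → {h, a, f}; register 3 → {d, e, c}. Every pair that conflicts lands in different registers.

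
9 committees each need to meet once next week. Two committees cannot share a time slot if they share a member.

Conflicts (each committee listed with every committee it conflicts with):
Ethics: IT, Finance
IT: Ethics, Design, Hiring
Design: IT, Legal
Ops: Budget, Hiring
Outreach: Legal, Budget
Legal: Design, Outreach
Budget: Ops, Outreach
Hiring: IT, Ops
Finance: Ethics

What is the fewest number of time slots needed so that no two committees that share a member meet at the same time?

3

The cycle Ops-Budget-Outreach-Legal-Design-IT-Hiring-Ops has odd length 7, so it cannot be 2-colored; at least 3 time slots are needed.
A valid assignment using 3 time slots: Ethics=2, IT=1, Design=2, Ops=1, Outreach=2, Legal=1, Budget=3, Hiring=2, Finance=1. Every pair that conflicts lands in different time slots.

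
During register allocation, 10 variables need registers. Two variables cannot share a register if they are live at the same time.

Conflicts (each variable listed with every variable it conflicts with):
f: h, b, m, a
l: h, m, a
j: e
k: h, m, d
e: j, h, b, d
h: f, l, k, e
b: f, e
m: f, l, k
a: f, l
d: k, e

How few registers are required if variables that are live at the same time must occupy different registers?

2

e and h conflict, so at least 2 registers are needed.
A valid assignment using 2 registers: f=1, l=1, j=2, k=1, e=1, h=2, b=2, m=2, a=2, d=2. Every pair that conflicts lands in different registers.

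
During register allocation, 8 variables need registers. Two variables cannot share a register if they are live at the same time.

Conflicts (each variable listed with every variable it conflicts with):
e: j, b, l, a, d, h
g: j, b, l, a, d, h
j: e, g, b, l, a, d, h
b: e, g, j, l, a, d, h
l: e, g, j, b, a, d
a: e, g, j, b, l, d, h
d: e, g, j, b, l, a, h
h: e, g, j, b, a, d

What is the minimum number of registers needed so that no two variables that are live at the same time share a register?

e, j, b, l, a, d pairwise conflict, so at least 6 registers are needed.
6 registers suffice: e=6, g=6, j=4, b=1, l=5, a=3, d=2, h=5. Every pair that conflicts lands in different registers.

6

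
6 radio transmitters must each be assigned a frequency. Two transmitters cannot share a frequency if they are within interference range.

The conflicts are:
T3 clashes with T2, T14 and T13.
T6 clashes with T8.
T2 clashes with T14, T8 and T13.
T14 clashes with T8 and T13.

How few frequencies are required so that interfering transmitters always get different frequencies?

T3, T2, T14, T13 are mutually in conflict, so at least 4 frequencies are needed.
4 frequencies suffice: frequency 1 → {T6, T14}; frequency 2 → {T2}; frequency 3 → {T8, T13}; frequency 4 → {T3}. Each listed conflict is separated.

4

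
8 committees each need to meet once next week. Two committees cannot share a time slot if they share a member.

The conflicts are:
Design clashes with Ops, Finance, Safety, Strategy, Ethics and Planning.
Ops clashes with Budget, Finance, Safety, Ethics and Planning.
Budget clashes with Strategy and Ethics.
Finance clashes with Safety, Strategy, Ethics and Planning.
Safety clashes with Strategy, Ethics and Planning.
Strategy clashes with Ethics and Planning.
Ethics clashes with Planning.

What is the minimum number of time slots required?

Design, Ops, Finance, Safety, Ethics, Planning all conflict with each other, so at least 6 time slots are needed.
6 time slots suffice: time slot 1 → {Ethics}; time slot 2 → {Ops, Strategy}; time slot 3 → {Budget, Finance}; time slot 4 → {Planning}; time slot 5 → {Safety}; time slot 6 → {Design}. Every pair that conflicts lands in different time slots.

6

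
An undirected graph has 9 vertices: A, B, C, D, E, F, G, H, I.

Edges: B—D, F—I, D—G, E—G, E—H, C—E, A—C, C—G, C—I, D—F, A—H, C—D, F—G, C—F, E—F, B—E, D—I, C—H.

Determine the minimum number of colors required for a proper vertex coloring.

4

C, E, F, G are pairwise adjacent (a clique of size 4), so at least 4 colors are needed.
4 colors suffice: color red → {B, C}; color blue → {A, D, E}; color green → {F, H}; color yellow → {G, I}. No two adjacent vertices share a color.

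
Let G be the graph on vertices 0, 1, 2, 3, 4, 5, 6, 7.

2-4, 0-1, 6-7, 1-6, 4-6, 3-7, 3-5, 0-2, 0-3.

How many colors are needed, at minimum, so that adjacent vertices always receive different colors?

3

The cycle 0-1-6-7-3-0 has odd length 5, so it cannot be 2-colored; at least 3 colors are needed.
3 colors suffice: color red → {2, 3, 6}; color blue → {0, 4, 5, 7}; color green → {1}. Each edge has distinct colors on its endpoints.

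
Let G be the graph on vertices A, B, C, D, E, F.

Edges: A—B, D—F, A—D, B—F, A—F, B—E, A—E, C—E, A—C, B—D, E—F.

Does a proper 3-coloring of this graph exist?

No

A, B, E, F form a clique, so at least 4 colors are needed.
So 3 colors are not enough.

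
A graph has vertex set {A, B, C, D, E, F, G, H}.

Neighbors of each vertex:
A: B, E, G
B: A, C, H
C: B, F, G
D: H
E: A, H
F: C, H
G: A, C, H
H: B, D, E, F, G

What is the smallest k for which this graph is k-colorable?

2

B and C are adjacent, so at least 2 colors are needed.
One proper 2-coloring: A=1, B=2, C=1, D=2, E=2, F=2, G=2, H=1. No two adjacent vertices share a color.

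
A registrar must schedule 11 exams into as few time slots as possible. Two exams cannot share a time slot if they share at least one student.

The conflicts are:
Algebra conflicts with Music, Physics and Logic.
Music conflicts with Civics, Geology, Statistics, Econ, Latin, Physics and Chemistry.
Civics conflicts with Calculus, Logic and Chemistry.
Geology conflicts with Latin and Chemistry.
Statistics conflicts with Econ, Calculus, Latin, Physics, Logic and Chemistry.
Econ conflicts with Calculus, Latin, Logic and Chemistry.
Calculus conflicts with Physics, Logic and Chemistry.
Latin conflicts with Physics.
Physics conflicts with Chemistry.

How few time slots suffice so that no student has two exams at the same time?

Music, Statistics, Econ, Chemistry are mutually in conflict, so at least 4 time slots are needed.
4 time slots suffice: Algebra=2, Music=1, Civics=2, Geology=2, Statistics=2, Econ=4, Calculus=1, Latin=3, Physics=4, Logic=3, Chemistry=3. Every pair that conflicts lands in different time slots.

4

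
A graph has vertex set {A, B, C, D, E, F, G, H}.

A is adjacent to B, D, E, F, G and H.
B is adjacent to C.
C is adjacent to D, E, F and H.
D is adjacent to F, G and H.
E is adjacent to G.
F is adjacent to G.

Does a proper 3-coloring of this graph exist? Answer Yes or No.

No

A, D, F, G are mutually adjacent (a clique of size 4), so at least 4 colors are needed.
So 3 colors are not enough.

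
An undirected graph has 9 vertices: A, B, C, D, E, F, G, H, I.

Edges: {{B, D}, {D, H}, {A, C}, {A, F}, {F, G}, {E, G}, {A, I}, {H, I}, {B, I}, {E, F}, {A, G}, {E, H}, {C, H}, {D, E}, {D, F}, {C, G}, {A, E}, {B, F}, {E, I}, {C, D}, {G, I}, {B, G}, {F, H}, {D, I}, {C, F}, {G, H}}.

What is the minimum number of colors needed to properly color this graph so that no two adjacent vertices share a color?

4

C, D, F, H form a clique, so at least 4 colors are needed.
4 colors suffice: color 1 → {F, I}; color 2 → {D, G}; color 3 → {A, B, H}; color 4 → {C, E}. No two adjacent vertices share a color.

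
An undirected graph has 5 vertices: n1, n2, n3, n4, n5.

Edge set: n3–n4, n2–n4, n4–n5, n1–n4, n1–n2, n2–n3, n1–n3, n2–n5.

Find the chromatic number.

4

n1, n2, n3, n4 are pairwise adjacent (a clique of size 4), so at least 4 colors are needed.
4 colors suffice: color red → {n4}; color blue → {n2}; color green → {n3, n5}; color yellow → {n1}. Each edge has distinct colors on its endpoints.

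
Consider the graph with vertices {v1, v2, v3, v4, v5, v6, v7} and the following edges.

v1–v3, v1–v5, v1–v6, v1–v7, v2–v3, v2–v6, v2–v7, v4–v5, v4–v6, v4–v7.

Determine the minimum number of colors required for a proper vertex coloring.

v2 and v7 are adjacent, so at least 2 colors are needed.
One proper 2-coloring: v1=red, v2=red, v3=blue, v4=red, v5=blue, v6=blue, v7=blue. Every edge joins two different colors.

2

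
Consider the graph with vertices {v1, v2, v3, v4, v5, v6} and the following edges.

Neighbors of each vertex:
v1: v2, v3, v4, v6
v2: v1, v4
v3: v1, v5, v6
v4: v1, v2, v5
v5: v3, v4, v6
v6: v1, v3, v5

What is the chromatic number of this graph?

v1, v3, v6 are pairwise adjacent, so at least 3 colors are needed.
3 colors suffice: color 1 → {v1, v5}; color 2 → {v4, v6}; color 3 → {v2, v3}. Each edge has distinct colors on its endpoints.

3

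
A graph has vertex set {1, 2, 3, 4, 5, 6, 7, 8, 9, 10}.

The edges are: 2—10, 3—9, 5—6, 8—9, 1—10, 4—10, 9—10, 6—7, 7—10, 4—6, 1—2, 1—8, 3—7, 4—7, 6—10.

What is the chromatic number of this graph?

4

4, 6, 7, 10 form a clique, so at least 4 colors are needed.
4 colors suffice: color a → {3, 5, 8, 10}; color b → {1, 6, 9}; color c → {2, 7}; color d → {4}. No two adjacent vertices share a color.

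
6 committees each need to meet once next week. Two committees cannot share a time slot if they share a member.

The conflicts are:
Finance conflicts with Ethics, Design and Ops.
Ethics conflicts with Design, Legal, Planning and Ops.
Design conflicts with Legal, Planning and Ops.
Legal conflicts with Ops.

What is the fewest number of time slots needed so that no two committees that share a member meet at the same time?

4

Finance, Ethics, Design, Ops pairwise conflict, so at least 4 time slots are needed.
4 time slots suffice: time slot 1 → {Design}; time slot 2 → {Ethics}; time slot 3 → {Planning, Ops}; time slot 4 → {Finance, Legal}. Every pair that conflicts lands in different time slots.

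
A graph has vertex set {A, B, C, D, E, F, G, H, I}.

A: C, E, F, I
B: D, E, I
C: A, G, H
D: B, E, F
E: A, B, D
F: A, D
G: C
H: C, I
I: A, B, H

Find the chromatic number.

B, D, E are pairwise adjacent, so at least 3 colors are needed.
A valid assignment using 3 colors: A=1, B=2, C=2, D=1, E=3, F=2, G=1, H=1, I=3. Each edge has distinct colors on its endpoints.

3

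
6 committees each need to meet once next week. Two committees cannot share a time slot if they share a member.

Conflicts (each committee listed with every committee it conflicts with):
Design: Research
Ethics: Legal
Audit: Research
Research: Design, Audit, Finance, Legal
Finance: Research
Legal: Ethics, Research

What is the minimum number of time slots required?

Audit and Research conflict, so at least 2 time slots are needed.
2 time slots suffice: time slot 1 → {Ethics, Research}; time slot 2 → {Design, Audit, Finance, Legal}. Each listed conflict is separated.

2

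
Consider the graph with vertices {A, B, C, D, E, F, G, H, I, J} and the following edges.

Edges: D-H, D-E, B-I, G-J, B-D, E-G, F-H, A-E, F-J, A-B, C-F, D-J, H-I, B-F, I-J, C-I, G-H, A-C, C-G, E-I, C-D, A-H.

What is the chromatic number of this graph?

2

A and H are adjacent, so at least 2 colors are needed.
2 colors suffice: color 1 → {B, C, E, H, J}; color 2 → {A, D, F, G, I}. No two adjacent vertices share a color.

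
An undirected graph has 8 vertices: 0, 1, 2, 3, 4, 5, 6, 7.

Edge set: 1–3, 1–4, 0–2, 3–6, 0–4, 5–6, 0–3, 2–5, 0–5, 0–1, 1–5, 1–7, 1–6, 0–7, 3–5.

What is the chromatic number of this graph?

4

0, 1, 3, 5 are mutually adjacent (a clique of size 4), so at least 4 colors are needed.
One proper 4-coloring: 0=red, 1=blue, 2=blue, 3=yellow, 4=green, 5=green, 6=red, 7=green. Each edge has distinct colors on its endpoints.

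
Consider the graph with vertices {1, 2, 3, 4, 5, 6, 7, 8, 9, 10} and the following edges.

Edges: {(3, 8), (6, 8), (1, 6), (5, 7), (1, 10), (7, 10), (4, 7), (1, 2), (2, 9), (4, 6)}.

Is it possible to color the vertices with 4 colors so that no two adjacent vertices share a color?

The chromatic number is 3. The cycle 7-10-1-6-4-7 has odd length 5, so it cannot be 2-colored; at least 3 colors are needed.
3 colors suffice: color red → {2, 3, 6, 7}; color blue → {1, 4, 5, 8, 9}; color green → {10}.
Since 4 ≥ 3, a proper 4-coloring certainly exists.

Yes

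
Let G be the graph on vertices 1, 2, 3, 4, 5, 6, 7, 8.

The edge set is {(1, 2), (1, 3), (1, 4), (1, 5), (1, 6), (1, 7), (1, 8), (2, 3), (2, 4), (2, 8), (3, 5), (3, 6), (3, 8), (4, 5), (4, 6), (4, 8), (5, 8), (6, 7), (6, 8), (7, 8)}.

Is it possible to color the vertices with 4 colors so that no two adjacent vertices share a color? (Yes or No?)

Yes

The chromatic number is 4. 1, 4, 5, 8 are mutually adjacent (a clique of size 4), so at least 4 colors are needed.
One proper 4-coloring: 1=a, 2=d, 3=c, 4=c, 5=d, 6=d, 7=c, 8=b.
That is already a proper 4-coloring.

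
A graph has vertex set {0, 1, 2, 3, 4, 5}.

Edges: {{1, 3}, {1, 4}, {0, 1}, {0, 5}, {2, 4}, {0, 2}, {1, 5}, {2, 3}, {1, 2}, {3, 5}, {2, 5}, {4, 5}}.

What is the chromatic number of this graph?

4

0, 1, 2, 5 are pairwise adjacent (a clique of size 4), so at least 4 colors are needed.
4 colors suffice: 0=yellow, 1=blue, 2=green, 3=yellow, 4=yellow, 5=red. Each edge has distinct colors on its endpoints.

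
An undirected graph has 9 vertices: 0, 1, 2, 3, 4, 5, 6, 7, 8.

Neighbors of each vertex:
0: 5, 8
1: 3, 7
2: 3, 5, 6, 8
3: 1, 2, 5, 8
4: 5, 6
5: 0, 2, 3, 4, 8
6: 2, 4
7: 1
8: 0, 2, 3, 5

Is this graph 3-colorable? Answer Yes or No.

No

2, 3, 5, 8 form a clique, so at least 4 colors are needed.
So 3 colors are not enough.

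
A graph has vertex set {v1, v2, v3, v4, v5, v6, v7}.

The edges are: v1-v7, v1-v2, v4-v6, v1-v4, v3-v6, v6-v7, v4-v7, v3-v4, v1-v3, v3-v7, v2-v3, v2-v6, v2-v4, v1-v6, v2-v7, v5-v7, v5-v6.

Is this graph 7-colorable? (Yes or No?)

Yes

The chromatic number is 6. v1, v2, v3, v4, v6, v7 are pairwise adjacent (a clique of size 6), so at least 6 colors are needed.
6 colors suffice: v1=5, v2=3, v3=4, v4=6, v5=3, v6=2, v7=1.
Since 7 ≥ 6, a proper 7-coloring certainly exists.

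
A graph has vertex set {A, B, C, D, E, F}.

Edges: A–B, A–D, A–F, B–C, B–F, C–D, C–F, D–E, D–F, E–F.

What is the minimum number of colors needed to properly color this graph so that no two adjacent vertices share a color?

B, C, F form a triangle, so at least 3 colors are needed.
One proper 3-coloring: A=green, B=blue, C=green, D=blue, E=green, F=red. No two adjacent vertices share a color.

3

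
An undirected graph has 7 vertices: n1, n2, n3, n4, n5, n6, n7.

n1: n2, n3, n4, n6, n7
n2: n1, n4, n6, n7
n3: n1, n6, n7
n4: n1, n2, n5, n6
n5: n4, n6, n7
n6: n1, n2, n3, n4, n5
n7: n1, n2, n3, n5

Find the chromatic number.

4

n1, n2, n4, n6 form a clique, so at least 4 colors are needed.
4 colors suffice: color 1 → {n6, n7}; color 2 → {n1, n5}; color 3 → {n2, n3}; color 4 → {n4}. Each edge has distinct colors on its endpoints.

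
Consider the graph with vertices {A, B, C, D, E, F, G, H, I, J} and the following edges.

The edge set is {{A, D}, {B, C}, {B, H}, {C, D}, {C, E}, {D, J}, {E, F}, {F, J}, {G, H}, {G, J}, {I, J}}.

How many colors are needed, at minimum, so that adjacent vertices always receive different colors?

The cycle F-J-D-C-E-F has odd length 5, so it cannot be 2-colored; at least 3 colors are needed.
One proper 3-coloring: A=1, B=2, C=1, D=2, E=2, F=3, G=2, H=1, I=2, J=1. Each edge has distinct colors on its endpoints.

3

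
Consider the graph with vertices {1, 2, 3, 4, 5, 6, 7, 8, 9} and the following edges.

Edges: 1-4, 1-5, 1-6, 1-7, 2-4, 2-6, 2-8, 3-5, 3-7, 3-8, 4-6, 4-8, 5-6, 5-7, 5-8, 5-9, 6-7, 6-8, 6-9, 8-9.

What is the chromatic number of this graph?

1, 5, 6, 7 form a clique, so at least 4 colors are needed.
4 colors suffice: color a → {3, 6}; color b → {4, 5}; color c → {1, 8}; color d → {2, 7, 9}. No two adjacent vertices share a color.

4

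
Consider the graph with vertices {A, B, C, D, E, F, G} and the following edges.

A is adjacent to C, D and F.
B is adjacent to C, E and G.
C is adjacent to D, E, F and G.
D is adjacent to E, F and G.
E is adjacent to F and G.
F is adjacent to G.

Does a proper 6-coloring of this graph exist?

The chromatic number is 5. C, D, E, F, G are mutually adjacent (a clique of size 5), so at least 5 colors are needed.
5 colors suffice: A=blue, B=yellow, C=red, D=purple, E=blue, F=yellow, G=green.
Since 6 ≥ 5, a proper 6-coloring certainly exists.

Yes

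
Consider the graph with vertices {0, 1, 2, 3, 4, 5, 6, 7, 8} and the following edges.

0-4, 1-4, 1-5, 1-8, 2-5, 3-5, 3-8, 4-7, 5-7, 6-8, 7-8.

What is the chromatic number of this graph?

2

6 and 8 are adjacent, so at least 2 colors are needed.
2 colors suffice: color a → {4, 5, 8}; color b → {0, 1, 2, 3, 6, 7}. No two adjacent vertices share a color.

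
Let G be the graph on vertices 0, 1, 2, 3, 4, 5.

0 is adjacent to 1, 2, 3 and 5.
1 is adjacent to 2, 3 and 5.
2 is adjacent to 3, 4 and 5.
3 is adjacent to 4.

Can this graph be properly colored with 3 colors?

No

0, 1, 2, 3 are mutually adjacent (a clique of size 4), so at least 4 colors are needed.
So 3 colors are not enough.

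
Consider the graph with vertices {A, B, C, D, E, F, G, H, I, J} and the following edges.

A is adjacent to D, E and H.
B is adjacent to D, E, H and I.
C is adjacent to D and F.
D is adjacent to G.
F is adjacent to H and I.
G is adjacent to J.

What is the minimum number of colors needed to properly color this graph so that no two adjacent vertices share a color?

The cycle D-A-H-F-C-D has odd length 5, so it cannot be 2-colored; at least 3 colors are needed.
3 colors suffice: color 1 → {D, E, H, I, J}; color 2 → {A, B, F, G}; color 3 → {C}. No two adjacent vertices share a color.

3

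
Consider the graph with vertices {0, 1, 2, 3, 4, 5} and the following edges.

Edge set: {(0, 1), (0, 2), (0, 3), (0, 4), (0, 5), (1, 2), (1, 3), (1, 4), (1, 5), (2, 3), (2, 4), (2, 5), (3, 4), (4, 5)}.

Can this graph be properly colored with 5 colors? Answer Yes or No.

Yes

The chromatic number is 5. 0, 1, 2, 3, 4 form a clique, so at least 5 colors are needed.
A valid assignment using 5 colors: 0=blue, 1=green, 2=red, 3=purple, 4=yellow, 5=purple.
That is already a proper 5-coloring.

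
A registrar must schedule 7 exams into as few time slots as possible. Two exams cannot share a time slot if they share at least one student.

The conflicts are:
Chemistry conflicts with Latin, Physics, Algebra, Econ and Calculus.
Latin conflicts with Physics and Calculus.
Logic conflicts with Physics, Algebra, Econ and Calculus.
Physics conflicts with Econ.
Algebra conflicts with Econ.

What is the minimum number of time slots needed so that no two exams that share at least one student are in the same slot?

3

Logic, Algebra, Econ all conflict with each other, so at least 3 time slots are needed.
3 time slots suffice: time slot 1 → {Chemistry, Logic}; time slot 2 → {Physics, Algebra, Calculus}; time slot 3 → {Latin, Econ}. Every pair that conflicts lands in different time slots.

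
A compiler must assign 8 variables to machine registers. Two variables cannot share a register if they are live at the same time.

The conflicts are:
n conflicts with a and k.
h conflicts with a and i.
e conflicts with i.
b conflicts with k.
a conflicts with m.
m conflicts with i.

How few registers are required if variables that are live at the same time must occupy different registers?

e and i conflict, so at least 2 registers are needed.
Using 2 registers: n=2, h=2, e=2, b=2, a=1, k=1, m=2, i=1. Each listed conflict is separated.

2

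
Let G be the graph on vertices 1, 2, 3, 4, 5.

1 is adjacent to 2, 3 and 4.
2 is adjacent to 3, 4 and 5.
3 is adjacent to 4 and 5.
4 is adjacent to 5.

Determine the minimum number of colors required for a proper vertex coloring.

4

1, 2, 3, 4 are mutually adjacent (a clique of size 4), so at least 4 colors are needed.
4 colors suffice: color a → {4}; color b → {2}; color c → {3}; color d → {1, 5}. No two adjacent vertices share a color.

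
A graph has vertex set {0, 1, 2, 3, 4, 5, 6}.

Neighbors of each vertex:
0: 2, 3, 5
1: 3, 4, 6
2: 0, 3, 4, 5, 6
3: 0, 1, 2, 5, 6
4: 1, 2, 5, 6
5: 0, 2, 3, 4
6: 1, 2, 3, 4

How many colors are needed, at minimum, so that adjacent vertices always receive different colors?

0, 2, 3, 5 are pairwise adjacent (a clique of size 4), so at least 4 colors are needed.
4 colors suffice: 0=yellow, 1=blue, 2=blue, 3=red, 4=red, 5=green, 6=green. No two adjacent vertices share a color.

4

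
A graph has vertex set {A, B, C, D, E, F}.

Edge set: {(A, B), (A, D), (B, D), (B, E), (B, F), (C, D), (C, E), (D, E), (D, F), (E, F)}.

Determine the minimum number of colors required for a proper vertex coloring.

4

B, D, E, F form a clique, so at least 4 colors are needed.
4 colors suffice: A=3, B=2, C=2, D=1, E=3, F=4. Each edge has distinct colors on its endpoints.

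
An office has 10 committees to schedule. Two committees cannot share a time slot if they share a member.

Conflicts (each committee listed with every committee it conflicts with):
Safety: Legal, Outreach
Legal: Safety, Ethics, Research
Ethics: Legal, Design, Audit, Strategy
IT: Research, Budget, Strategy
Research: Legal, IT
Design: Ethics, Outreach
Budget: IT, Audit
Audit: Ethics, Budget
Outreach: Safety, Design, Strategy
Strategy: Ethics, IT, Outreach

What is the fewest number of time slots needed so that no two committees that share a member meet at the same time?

The cycle Ethics-Strategy-Outreach-Safety-Legal-Ethics has odd length 5, so it cannot be 2-colored; at least 3 time slots are needed.
3 time slots suffice: time slot 1 → {Ethics, IT, Outreach}; time slot 2 → {Legal, Design, Budget, Strategy}; time slot 3 → {Safety, Research, Audit}. Each listed conflict is separated.

3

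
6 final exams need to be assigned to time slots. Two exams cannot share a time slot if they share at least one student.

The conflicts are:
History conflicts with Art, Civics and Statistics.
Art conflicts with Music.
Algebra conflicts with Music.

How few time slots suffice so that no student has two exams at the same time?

Algebra and Music conflict, so at least 2 time slots are needed.
2 time slots suffice: time slot 1 → {History, Music}; time slot 2 → {Art, Civics, Algebra, Statistics}. Each listed conflict is separated.

2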